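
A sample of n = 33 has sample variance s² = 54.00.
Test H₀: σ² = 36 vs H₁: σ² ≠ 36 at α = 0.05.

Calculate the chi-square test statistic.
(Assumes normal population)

df = n - 1 = 32
χ² = (n-1)s²/σ₀² = 32×54.00/36 = 48.0000
Critical values: χ²_{0.975,32} = 18.291, χ²_{0.025,32} = 49.480
Rejection region: χ² < 18.291 or χ² > 49.480
Decision: fail to reject H₀

Answer: χ² = 48.0000, fail to reject H₀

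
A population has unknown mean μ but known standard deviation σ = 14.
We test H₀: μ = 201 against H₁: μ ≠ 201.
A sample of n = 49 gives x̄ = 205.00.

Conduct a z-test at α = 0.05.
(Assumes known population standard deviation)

Standard error: SE = σ/√n = 14/√49 = 2.0000
z-statistic: z = (x̄ - μ₀)/SE = (205.00 - 201)/2.0000 = 2.0000
Critical value: ±1.960
p-value = 0.0455
Decision: reject H₀

Answer: z = 2.0000, reject H₀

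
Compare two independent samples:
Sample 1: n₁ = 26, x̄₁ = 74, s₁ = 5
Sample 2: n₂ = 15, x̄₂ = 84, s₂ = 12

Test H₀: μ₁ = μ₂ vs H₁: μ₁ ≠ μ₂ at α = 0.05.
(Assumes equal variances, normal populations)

Answer: t = -3.7478, reject H₀

Derivation:
Pooled variance: s²_p = [25×5² + 14×12²]/(39) = 67.7179
s_p = 8.2291
SE = s_p×√(1/n₁ + 1/n₂) = 8.2291×√(1/26 + 1/15) = 2.6682
t = (x̄₁ - x̄₂)/SE = (74 - 84)/2.6682 = -3.7478
df = 39, t-critical = ±2.023
Decision: reject H₀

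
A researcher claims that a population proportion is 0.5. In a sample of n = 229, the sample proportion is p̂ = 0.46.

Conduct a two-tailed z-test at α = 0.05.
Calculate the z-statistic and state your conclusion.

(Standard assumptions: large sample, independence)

Answer: z = -1.2106, fail to reject H₀

Derivation:
H₀: p = 0.5, H₁: p ≠ 0.5
Standard error: SE = √(p₀(1-p₀)/n) = √(0.5×0.5/229) = 0.033041
z-statistic: z = (p̂ - p₀)/SE = (0.46 - 0.5)/0.033041 = -1.2106
Critical value: z_0.025 = ±1.960
p-value = 0.2260
Decision: fail to reject H₀ at α = 0.05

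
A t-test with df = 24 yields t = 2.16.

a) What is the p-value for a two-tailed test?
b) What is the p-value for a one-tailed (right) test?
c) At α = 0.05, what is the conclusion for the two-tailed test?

Answer: a) 0.0410, b) 0.0205, c) reject H₀

Derivation:
Using t-distribution with df = 24:
a) Two-tailed: p = 2×P(T > 2.16) = 0.0410
b) One-tailed: p = P(T > 2.16) = 0.0205
c) 0.0410 < 0.05, reject H₀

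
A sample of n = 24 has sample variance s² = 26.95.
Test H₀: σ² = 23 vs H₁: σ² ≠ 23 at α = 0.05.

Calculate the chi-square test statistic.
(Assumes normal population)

df = n - 1 = 23
χ² = (n-1)s²/σ₀² = 23×26.95/23 = 26.9500
Critical values: χ²_{0.975,23} = 11.689, χ²_{0.025,23} = 38.076
Rejection region: χ² < 11.689 or χ² > 38.076
Decision: fail to reject H₀

Answer: χ² = 26.9500, fail to reject H₀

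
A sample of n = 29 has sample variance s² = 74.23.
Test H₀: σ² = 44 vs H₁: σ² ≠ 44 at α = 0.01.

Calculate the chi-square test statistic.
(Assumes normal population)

df = n - 1 = 28
χ² = (n-1)s²/σ₀² = 28×74.23/44 = 47.2373
Critical values: χ²_{0.995,28} = 12.461, χ²_{0.005,28} = 50.993
Rejection region: χ² < 12.461 or χ² > 50.993
Decision: fail to reject H₀

Answer: χ² = 47.2373, fail to reject H₀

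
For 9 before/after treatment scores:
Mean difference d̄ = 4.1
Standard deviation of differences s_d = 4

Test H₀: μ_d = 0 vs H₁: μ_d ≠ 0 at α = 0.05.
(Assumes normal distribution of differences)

df = n - 1 = 8
SE = s_d/√n = 4/√9 = 1.3333
t = d̄/SE = 4.1/1.3333 = 3.0751
Critical value: t_{0.025,8} = ±2.306
p-value ≈ 0.0152
Decision: reject H₀

Answer: t = 3.0751, reject H₀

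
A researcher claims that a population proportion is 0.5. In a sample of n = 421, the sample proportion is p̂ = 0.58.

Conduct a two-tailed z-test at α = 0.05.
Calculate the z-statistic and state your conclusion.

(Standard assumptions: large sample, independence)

Answer: z = 3.2829, reject H₀

Derivation:
H₀: p = 0.5, H₁: p ≠ 0.5
Standard error: SE = √(p₀(1-p₀)/n) = √(0.5×0.5/421) = 0.024369
z-statistic: z = (p̂ - p₀)/SE = (0.58 - 0.5)/0.024369 = 3.2829
Critical value: z_0.025 = ±1.960
p-value = 0.0010
Decision: reject H₀ at α = 0.05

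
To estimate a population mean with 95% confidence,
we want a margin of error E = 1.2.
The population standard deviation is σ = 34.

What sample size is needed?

z_0.025 = 1.960
n = (z×σ/E)² = (1.960×34/1.2)²
n = 3083.9511
Round up: n = 3084

Answer: n = 3084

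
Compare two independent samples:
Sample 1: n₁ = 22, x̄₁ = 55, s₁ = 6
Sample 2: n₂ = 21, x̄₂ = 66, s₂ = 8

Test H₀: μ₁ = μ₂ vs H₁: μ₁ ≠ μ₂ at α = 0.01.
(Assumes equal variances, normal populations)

Answer: t = -5.1165, reject H₀

Derivation:
Pooled variance: s²_p = [21×6² + 20×8²]/(41) = 49.6585
s_p = 7.0469
SE = s_p×√(1/n₁ + 1/n₂) = 7.0469×√(1/22 + 1/21) = 2.1499
t = (x̄₁ - x̄₂)/SE = (55 - 66)/2.1499 = -5.1165
df = 41, t-critical = ±2.701
Decision: reject H₀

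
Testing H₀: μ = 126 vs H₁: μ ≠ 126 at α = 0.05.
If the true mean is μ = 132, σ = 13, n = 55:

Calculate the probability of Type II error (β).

Answer: β ≈ 0.0717

Derivation:
SE = σ/√n = 13/√55 = 1.7529
Critical values: μ₀ ± z_0.025×SE = 126 ± 1.960×1.7529
Acceptance region: (122.5643, 129.4357)
Under H₁ (μ = 132): z_high = (129.4357 - 132)/1.7529 = -1.4629, z_low = (122.5643 - 132)/1.7529 = -5.3829
β = P(not reject | H₁) = Φ(-1.4629) - Φ(-5.3829) ≈ 0.0717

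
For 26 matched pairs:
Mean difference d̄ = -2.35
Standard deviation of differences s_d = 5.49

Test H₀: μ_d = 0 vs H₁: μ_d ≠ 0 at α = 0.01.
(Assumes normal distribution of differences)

df = n - 1 = 25
SE = s_d/√n = 5.49/√26 = 1.0767
t = d̄/SE = -2.35/1.0767 = -2.1826
Critical value: t_{0.005,25} = ±2.787
p-value ≈ 0.0387
Decision: fail to reject H₀

Answer: t = -2.1826, fail to reject H₀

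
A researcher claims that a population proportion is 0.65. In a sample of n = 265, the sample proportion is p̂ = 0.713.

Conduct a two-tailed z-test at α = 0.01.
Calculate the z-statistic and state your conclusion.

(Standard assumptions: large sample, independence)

Answer: z = 2.1502, fail to reject H₀

Derivation:
H₀: p = 0.65, H₁: p ≠ 0.65
Standard error: SE = √(p₀(1-p₀)/n) = √(0.65×0.35/265) = 0.029300
z-statistic: z = (p̂ - p₀)/SE = (0.713 - 0.65)/0.029300 = 2.1502
Critical value: z_0.005 = ±2.576
p-value = 0.0315
Decision: fail to reject H₀ at α = 0.01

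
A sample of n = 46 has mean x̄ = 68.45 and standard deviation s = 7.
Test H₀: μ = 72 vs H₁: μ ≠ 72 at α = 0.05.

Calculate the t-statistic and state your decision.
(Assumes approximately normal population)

df = n - 1 = 45
SE = s/√n = 7/√46 = 1.0321
t = (x̄ - μ₀)/SE = (68.45 - 72)/1.0321 = -3.4396
Critical value: t_{0.025,45} = ±2.014
p-value ≈ 0.0013
Decision: reject H₀

Answer: t = -3.4396, reject H₀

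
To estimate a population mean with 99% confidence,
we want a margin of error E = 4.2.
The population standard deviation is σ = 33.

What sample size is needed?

Answer: n = 410

Derivation:
z_0.005 = 2.576
n = (z×σ/E)² = (2.576×33/4.2)²
n = 409.6576
Round up: n = 410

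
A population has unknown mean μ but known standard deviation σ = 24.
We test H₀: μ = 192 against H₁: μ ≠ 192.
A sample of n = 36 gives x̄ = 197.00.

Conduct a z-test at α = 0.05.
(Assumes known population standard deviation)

Standard error: SE = σ/√n = 24/√36 = 4.0000
z-statistic: z = (x̄ - μ₀)/SE = (197.00 - 192)/4.0000 = 1.2500
Critical value: ±1.960
p-value = 0.2113
Decision: fail to reject H₀

Answer: z = 1.2500, fail to reject H₀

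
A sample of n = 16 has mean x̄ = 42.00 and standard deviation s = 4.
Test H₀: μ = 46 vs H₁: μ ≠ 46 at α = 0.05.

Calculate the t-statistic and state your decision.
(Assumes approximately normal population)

Answer: t = -4.0000, reject H₀

Derivation:
df = n - 1 = 15
SE = s/√n = 4/√16 = 1.0000
t = (x̄ - μ₀)/SE = (42.00 - 46)/1.0000 = -4.0000
Critical value: t_{0.025,15} = ±2.131
p-value ≈ 0.0012
Decision: reject H₀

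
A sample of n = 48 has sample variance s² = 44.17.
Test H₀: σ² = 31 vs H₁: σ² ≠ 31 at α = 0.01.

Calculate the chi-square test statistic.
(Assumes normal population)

Answer: χ² = 66.9674, fail to reject H₀

Derivation:
df = n - 1 = 47
χ² = (n-1)s²/σ₀² = 47×44.17/31 = 66.9674
Critical values: χ²_{0.995,47} = 25.775, χ²_{0.005,47} = 75.704
Rejection region: χ² < 25.775 or χ² > 75.704
Decision: fail to reject H₀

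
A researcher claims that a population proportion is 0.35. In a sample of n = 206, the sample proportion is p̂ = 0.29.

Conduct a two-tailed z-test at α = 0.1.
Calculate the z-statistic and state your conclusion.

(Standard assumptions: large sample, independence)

H₀: p = 0.35, H₁: p ≠ 0.35
Standard error: SE = √(p₀(1-p₀)/n) = √(0.35×0.65/206) = 0.033232
z-statistic: z = (p̂ - p₀)/SE = (0.29 - 0.35)/0.033232 = -1.8055
Critical value: z_0.05 = ±1.645
p-value = 0.0710
Decision: reject H₀ at α = 0.1

Answer: z = -1.8055, reject H₀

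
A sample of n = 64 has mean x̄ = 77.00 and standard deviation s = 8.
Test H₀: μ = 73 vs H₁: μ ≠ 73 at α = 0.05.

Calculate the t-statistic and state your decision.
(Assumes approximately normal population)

df = n - 1 = 63
SE = s/√n = 8/√64 = 1.0000
t = (x̄ - μ₀)/SE = (77.00 - 73)/1.0000 = 4.0000
Critical value: t_{0.025,63} = ±1.998
p-value ≈ 0.0002
Decision: reject H₀

Answer: t = 4.0000, reject H₀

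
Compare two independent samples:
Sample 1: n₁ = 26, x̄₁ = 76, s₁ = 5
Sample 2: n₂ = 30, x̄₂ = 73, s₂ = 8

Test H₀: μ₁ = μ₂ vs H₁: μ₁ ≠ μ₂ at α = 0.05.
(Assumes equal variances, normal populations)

Answer: t = 1.6518, fail to reject H₀

Derivation:
Pooled variance: s²_p = [25×5² + 29×8²]/(54) = 45.9444
s_p = 6.7782
SE = s_p×√(1/n₁ + 1/n₂) = 6.7782×√(1/26 + 1/30) = 1.8162
t = (x̄₁ - x̄₂)/SE = (76 - 73)/1.8162 = 1.6518
df = 54, t-critical = ±2.005
Decision: fail to reject H₀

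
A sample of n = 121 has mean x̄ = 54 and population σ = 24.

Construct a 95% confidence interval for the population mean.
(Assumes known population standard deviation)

Confidence level: 95%, α = 0.05
z_0.025 = 1.960
SE = σ/√n = 24/√121 = 2.1818
Margin of error = 1.960 × 2.1818 = 4.2763
CI: x̄ ± margin = 54 ± 4.2763
CI: (49.7237, 58.2763)

Answer: (49.7237, 58.2763)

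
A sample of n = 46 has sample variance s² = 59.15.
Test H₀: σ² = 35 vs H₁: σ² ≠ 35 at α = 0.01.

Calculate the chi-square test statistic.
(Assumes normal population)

Answer: χ² = 76.0500, reject H₀

Derivation:
df = n - 1 = 45
χ² = (n-1)s²/σ₀² = 45×59.15/35 = 76.0500
Critical values: χ²_{0.995,45} = 24.311, χ²_{0.005,45} = 73.166
Rejection region: χ² < 24.311 or χ² > 73.166
Decision: reject H₀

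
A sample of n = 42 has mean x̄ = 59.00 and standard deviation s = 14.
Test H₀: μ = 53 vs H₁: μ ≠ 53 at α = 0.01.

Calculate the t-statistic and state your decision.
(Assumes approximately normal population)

Answer: t = 2.7775, reject H₀

Derivation:
df = n - 1 = 41
SE = s/√n = 14/√42 = 2.1602
t = (x̄ - μ₀)/SE = (59.00 - 53)/2.1602 = 2.7775
Critical value: t_{0.005,41} = ±2.701
p-value ≈ 0.0082
Decision: reject H₀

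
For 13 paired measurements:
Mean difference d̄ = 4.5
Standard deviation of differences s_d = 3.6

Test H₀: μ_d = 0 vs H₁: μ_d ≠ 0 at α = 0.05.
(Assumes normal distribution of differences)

df = n - 1 = 12
SE = s_d/√n = 3.6/√13 = 0.9985
t = d̄/SE = 4.5/0.9985 = 4.5068
Critical value: t_{0.025,12} = ±2.179
p-value ≈ 0.0007
Decision: reject H₀

Answer: t = 4.5068, reject H₀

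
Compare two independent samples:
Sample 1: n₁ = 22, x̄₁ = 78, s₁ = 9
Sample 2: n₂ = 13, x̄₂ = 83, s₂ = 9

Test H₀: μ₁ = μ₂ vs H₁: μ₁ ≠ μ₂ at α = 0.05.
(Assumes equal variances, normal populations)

Answer: t = -1.5881, fail to reject H₀

Derivation:
Pooled variance: s²_p = [21×9² + 12×9²]/(33) = 81.0000
s_p = 9.0000
SE = s_p×√(1/n₁ + 1/n₂) = 9.0000×√(1/22 + 1/13) = 3.1484
t = (x̄₁ - x̄₂)/SE = (78 - 83)/3.1484 = -1.5881
df = 33, t-critical = ±2.035
Decision: fail to reject H₀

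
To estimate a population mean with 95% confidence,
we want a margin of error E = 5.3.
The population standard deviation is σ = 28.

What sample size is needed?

z_0.025 = 1.960
n = (z×σ/E)² = (1.960×28/5.3)²
n = 107.2202
Round up: n = 108

Answer: n = 108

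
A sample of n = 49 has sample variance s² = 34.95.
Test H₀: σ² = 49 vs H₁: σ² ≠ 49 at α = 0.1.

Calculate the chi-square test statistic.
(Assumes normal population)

df = n - 1 = 48
χ² = (n-1)s²/σ₀² = 48×34.95/49 = 34.2367
Critical values: χ²_{0.95,48} = 33.098, χ²_{0.05,48} = 65.171
Rejection region: χ² < 33.098 or χ² > 65.171
Decision: fail to reject H₀

Answer: χ² = 34.2367, fail to reject H₀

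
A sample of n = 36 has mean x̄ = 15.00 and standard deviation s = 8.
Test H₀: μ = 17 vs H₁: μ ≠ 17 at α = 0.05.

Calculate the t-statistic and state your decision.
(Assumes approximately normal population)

Answer: t = -1.5000, fail to reject H₀

Derivation:
df = n - 1 = 35
SE = s/√n = 8/√36 = 1.3333
t = (x̄ - μ₀)/SE = (15.00 - 17)/1.3333 = -1.5000
Critical value: t_{0.025,35} = ±2.030
p-value ≈ 0.1426
Decision: fail to reject H₀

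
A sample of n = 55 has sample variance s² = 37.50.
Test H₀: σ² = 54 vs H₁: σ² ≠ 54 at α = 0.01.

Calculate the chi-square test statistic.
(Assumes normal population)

df = n - 1 = 54
χ² = (n-1)s²/σ₀² = 54×37.50/54 = 37.5000
Critical values: χ²_{0.995,54} = 30.981, χ²_{0.005,54} = 84.502
Rejection region: χ² < 30.981 or χ² > 84.502
Decision: fail to reject H₀

Answer: χ² = 37.5000, fail to reject H₀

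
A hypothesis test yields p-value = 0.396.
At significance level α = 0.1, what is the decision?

Answer: fail to reject H₀

Derivation:
Compare p-value to α:
0.396 ≥ 0.1
Decision: fail to reject H₀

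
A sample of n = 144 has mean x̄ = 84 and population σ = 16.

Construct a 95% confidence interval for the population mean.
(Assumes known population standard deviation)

Confidence level: 95%, α = 0.05
z_0.025 = 1.960
SE = σ/√n = 16/√144 = 1.3333
Margin of error = 1.960 × 1.3333 = 2.6133
CI: x̄ ± margin = 84 ± 2.6133
CI: (81.3867, 86.6133)

Answer: (81.3867, 86.6133)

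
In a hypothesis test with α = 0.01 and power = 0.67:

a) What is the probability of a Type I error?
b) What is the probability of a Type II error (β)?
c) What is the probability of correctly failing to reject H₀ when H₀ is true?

Answer: a) 0.01, b) 0.33, c) 0.99

Derivation:
a) Type I error probability = α = 0.01
b) Power = P(reject H₀ | H₁ true) = 1 - β = 0.67, so Type II error probability = β = 1 - Power = 0.33
c) P(fail to reject H₀ | H₀ true) = 1 - α = 0.99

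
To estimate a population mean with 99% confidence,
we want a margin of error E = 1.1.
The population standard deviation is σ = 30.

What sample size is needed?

z_0.005 = 2.576
n = (z×σ/E)² = (2.576×30/1.1)²
n = 4935.7012
Round up: n = 4936

Answer: n = 4936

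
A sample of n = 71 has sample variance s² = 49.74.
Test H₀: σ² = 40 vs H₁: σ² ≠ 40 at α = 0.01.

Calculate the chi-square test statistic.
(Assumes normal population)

df = n - 1 = 70
χ² = (n-1)s²/σ₀² = 70×49.74/40 = 87.0450
Critical values: χ²_{0.995,70} = 43.275, χ²_{0.005,70} = 104.215
Rejection region: χ² < 43.275 or χ² > 104.215
Decision: fail to reject H₀

Answer: χ² = 87.0450, fail to reject H₀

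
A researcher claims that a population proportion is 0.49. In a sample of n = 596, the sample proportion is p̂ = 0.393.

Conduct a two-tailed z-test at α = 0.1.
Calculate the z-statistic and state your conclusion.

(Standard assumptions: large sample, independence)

H₀: p = 0.49, H₁: p ≠ 0.49
Standard error: SE = √(p₀(1-p₀)/n) = √(0.49×0.51/596) = 0.020477
z-statistic: z = (p̂ - p₀)/SE = (0.393 - 0.49)/0.020477 = -4.7370
Critical value: z_0.05 = ±1.645
p-value < 0.0001
Decision: reject H₀ at α = 0.1

Answer: z = -4.7370, reject H₀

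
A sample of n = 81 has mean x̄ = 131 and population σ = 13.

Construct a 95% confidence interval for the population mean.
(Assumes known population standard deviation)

Confidence level: 95%, α = 0.05
z_0.025 = 1.960
SE = σ/√n = 13/√81 = 1.4444
Margin of error = 1.960 × 1.4444 = 2.8310
CI: x̄ ± margin = 131 ± 2.8310
CI: (128.1690, 133.8310)

Answer: (128.1690, 133.8310)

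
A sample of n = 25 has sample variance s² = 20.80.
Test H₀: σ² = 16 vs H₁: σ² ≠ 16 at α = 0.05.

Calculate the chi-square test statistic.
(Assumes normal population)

Answer: χ² = 31.2000, fail to reject H₀

Derivation:
df = n - 1 = 24
χ² = (n-1)s²/σ₀² = 24×20.80/16 = 31.2000
Critical values: χ²_{0.975,24} = 12.401, χ²_{0.025,24} = 39.364
Rejection region: χ² < 12.401 or χ² > 39.364
Decision: fail to reject H₀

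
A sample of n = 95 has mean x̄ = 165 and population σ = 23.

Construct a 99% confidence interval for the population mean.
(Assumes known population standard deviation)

Answer: (158.9212, 171.0788)

Derivation:
Confidence level: 99%, α = 0.01
z_0.005 = 2.576
SE = σ/√n = 23/√95 = 2.3598
Margin of error = 2.576 × 2.3598 = 6.0788
CI: x̄ ± margin = 165 ± 6.0788
CI: (158.9212, 171.0788)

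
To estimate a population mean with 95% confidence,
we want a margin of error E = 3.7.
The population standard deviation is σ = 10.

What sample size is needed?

z_0.025 = 1.960
n = (z×σ/E)² = (1.960×10/3.7)²
n = 28.0614
Round up: n = 29

Answer: n = 29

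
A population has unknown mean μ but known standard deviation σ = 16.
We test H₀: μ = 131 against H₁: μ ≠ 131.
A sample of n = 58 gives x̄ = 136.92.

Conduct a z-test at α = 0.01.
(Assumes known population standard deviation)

Standard error: SE = σ/√n = 16/√58 = 2.1009
z-statistic: z = (x̄ - μ₀)/SE = (136.92 - 131)/2.1009 = 2.8178
Critical value: ±2.576
p-value = 0.0048
Decision: reject H₀

Answer: z = 2.8178, reject H₀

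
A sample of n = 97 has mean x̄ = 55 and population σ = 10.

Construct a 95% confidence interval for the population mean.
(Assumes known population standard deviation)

Confidence level: 95%, α = 0.05
z_0.025 = 1.960
SE = σ/√n = 10/√97 = 1.0153
Margin of error = 1.960 × 1.0153 = 1.9900
CI: x̄ ± margin = 55 ± 1.9900
CI: (53.0100, 56.9900)

Answer: (53.0100, 56.9900)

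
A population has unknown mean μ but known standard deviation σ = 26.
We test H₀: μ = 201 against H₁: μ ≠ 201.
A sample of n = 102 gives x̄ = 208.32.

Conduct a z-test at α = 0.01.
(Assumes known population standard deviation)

Standard error: SE = σ/√n = 26/√102 = 2.5744
z-statistic: z = (x̄ - μ₀)/SE = (208.32 - 201)/2.5744 = 2.8434
Critical value: ±2.576
p-value = 0.0045
Decision: reject H₀

Answer: z = 2.8434, reject H₀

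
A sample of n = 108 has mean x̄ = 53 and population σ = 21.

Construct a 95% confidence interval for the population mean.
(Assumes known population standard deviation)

Answer: (49.0394, 56.9606)

Derivation:
Confidence level: 95%, α = 0.05
z_0.025 = 1.960
SE = σ/√n = 21/√108 = 2.0207
Margin of error = 1.960 × 2.0207 = 3.9606
CI: x̄ ± margin = 53 ± 3.9606
CI: (49.0394, 56.9606)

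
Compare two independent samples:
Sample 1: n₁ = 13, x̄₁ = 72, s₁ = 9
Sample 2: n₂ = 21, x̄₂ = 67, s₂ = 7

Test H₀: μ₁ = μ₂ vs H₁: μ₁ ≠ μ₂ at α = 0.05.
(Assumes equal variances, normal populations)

Answer: t = 1.8140, fail to reject H₀

Derivation:
Pooled variance: s²_p = [12×9² + 20×7²]/(32) = 61.0000
s_p = 7.8102
SE = s_p×√(1/n₁ + 1/n₂) = 7.8102×√(1/13 + 1/21) = 2.7563
t = (x̄₁ - x̄₂)/SE = (72 - 67)/2.7563 = 1.8140
df = 32, t-critical = ±2.037
Decision: fail to reject H₀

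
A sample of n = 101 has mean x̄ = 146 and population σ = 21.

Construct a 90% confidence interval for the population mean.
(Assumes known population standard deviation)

Confidence level: 90%, α = 0.1
z_0.05 = 1.645
SE = σ/√n = 21/√101 = 2.0896
Margin of error = 1.645 × 2.0896 = 3.4374
CI: x̄ ± margin = 146 ± 3.4374
CI: (142.5626, 149.4374)

Answer: (142.5626, 149.4374)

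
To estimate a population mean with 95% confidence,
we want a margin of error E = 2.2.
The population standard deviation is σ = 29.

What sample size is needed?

z_0.025 = 1.960
n = (z×σ/E)² = (1.960×29/2.2)²
n = 667.5177
Round up: n = 668

Answer: n = 668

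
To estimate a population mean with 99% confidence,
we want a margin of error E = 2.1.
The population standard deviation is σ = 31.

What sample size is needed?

Answer: n = 1447

Derivation:
z_0.005 = 2.576
n = (z×σ/E)² = (2.576×31/2.1)²
n = 1446.0274
Round up: n = 1447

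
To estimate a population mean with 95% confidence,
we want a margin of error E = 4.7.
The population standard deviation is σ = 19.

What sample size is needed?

Answer: n = 63

Derivation:
z_0.025 = 1.960
n = (z×σ/E)² = (1.960×19/4.7)²
n = 62.7803
Round up: n = 63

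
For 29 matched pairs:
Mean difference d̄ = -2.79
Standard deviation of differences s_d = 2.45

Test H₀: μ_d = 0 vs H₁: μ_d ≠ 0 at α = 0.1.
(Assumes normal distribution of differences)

df = n - 1 = 28
SE = s_d/√n = 2.45/√29 = 0.4550
t = d̄/SE = -2.79/0.4550 = -6.1319
Critical value: t_{0.05,28} = ±1.701
p-value < 0.0001
Decision: reject H₀

Answer: t = -6.1319, reject H₀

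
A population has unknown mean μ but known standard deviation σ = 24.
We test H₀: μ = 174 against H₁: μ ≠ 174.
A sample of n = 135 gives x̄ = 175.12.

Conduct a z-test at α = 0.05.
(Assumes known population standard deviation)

Answer: z = 0.5422, fail to reject H₀

Derivation:
Standard error: SE = σ/√n = 24/√135 = 2.0656
z-statistic: z = (x̄ - μ₀)/SE = (175.12 - 174)/2.0656 = 0.5422
Critical value: ±1.960
p-value = 0.5877
Decision: fail to reject H₀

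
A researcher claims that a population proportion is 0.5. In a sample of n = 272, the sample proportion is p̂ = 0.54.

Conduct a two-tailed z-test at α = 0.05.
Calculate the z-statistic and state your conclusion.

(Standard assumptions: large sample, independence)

H₀: p = 0.5, H₁: p ≠ 0.5
Standard error: SE = √(p₀(1-p₀)/n) = √(0.5×0.5/272) = 0.030317
z-statistic: z = (p̂ - p₀)/SE = (0.54 - 0.5)/0.030317 = 1.3194
Critical value: z_0.025 = ±1.960
p-value = 0.1870
Decision: fail to reject H₀ at α = 0.05

Answer: z = 1.3194, fail to reject H₀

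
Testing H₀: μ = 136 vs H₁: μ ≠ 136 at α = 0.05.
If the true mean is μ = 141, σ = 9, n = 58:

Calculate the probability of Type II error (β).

Answer: β ≈ 0.0116

Derivation:
SE = σ/√n = 9/√58 = 1.1818
Critical values: μ₀ ± z_0.025×SE = 136 ± 1.960×1.1818
Acceptance region: (133.6837, 138.3163)
Under H₁ (μ = 141): z_high = (138.3163 - 141)/1.1818 = -2.2709, z_low = (133.6837 - 141)/1.1818 = -6.1908
β = P(not reject | H₁) = Φ(-2.2709) - Φ(-6.1908) ≈ 0.0116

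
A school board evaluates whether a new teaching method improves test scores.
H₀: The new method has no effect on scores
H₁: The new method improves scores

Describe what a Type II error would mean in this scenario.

Type I error (α): Rejecting H₀ when H₀ is true
Type II error (β): Failing to reject H₀ when H₁ is true

Answer: Failing to adopt an effective teaching method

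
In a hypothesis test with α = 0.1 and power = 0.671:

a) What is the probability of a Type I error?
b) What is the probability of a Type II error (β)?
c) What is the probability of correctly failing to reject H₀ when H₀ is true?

Answer: a) 0.1, b) 0.329, c) 0.9

Derivation:
a) Type I error probability = α = 0.1
b) Power = P(reject H₀ | H₁ true) = 1 - β = 0.671, so Type II error probability = β = 1 - Power = 0.329
c) P(fail to reject H₀ | H₀ true) = 1 - α = 0.9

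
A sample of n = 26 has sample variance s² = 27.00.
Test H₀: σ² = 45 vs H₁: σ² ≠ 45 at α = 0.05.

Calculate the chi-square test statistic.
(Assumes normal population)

df = n - 1 = 25
χ² = (n-1)s²/σ₀² = 25×27.00/45 = 15.0000
Critical values: χ²_{0.975,25} = 13.120, χ²_{0.025,25} = 40.646
Rejection region: χ² < 13.120 or χ² > 40.646
Decision: fail to reject H₀

Answer: χ² = 15.0000, fail to reject H₀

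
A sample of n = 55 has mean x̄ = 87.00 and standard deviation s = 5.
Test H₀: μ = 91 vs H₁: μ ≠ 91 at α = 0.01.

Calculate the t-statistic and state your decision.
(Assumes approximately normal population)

df = n - 1 = 54
SE = s/√n = 5/√55 = 0.6742
t = (x̄ - μ₀)/SE = (87.00 - 91)/0.6742 = -5.9330
Critical value: t_{0.005,54} = ±2.670
p-value < 0.0001
Decision: reject H₀

Answer: t = -5.9330, reject H₀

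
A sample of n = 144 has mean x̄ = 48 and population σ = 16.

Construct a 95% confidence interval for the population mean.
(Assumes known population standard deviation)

Answer: (45.3867, 50.6133)

Derivation:
Confidence level: 95%, α = 0.05
z_0.025 = 1.960
SE = σ/√n = 16/√144 = 1.3333
Margin of error = 1.960 × 1.3333 = 2.6133
CI: x̄ ± margin = 48 ± 2.6133
CI: (45.3867, 50.6133)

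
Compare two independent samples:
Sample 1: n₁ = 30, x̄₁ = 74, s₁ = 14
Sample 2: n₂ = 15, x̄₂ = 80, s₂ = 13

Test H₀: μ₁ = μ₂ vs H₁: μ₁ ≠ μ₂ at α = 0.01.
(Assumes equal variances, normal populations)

Pooled variance: s²_p = [29×14² + 14×13²]/(43) = 187.2093
s_p = 13.6824
SE = s_p×√(1/n₁ + 1/n₂) = 13.6824×√(1/30 + 1/15) = 4.3268
t = (x̄₁ - x̄₂)/SE = (74 - 80)/4.3268 = -1.3867
df = 43, t-critical = ±2.695
Decision: fail to reject H₀

Answer: t = -1.3867, fail to reject H₀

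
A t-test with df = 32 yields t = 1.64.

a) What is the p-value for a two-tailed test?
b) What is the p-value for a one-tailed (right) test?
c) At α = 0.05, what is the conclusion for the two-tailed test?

Answer: a) 0.1108, b) 0.0554, c) fail to reject H₀

Derivation:
Using t-distribution with df = 32:
a) Two-tailed: p = 2×P(T > 1.64) = 0.1108
b) One-tailed: p = P(T > 1.64) = 0.0554
c) 0.1108 ≥ 0.05, fail to reject H₀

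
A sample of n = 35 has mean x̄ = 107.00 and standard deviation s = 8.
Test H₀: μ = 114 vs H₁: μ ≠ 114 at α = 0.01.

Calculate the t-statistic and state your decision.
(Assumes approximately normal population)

Answer: t = -5.1767, reject H₀

Derivation:
df = n - 1 = 34
SE = s/√n = 8/√35 = 1.3522
t = (x̄ - μ₀)/SE = (107.00 - 114)/1.3522 = -5.1767
Critical value: t_{0.005,34} = ±2.728
p-value < 0.0001
Decision: reject H₀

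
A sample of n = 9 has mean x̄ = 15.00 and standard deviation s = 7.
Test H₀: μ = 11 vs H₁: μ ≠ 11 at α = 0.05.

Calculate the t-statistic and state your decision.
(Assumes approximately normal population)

Answer: t = 1.7143, fail to reject H₀

Derivation:
df = n - 1 = 8
SE = s/√n = 7/√9 = 2.3333
t = (x̄ - μ₀)/SE = (15.00 - 11)/2.3333 = 1.7143
Critical value: t_{0.025,8} = ±2.306
p-value ≈ 0.1248
Decision: fail to reject H₀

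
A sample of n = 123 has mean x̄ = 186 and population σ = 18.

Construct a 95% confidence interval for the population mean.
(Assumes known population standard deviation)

Confidence level: 95%, α = 0.05
z_0.025 = 1.960
SE = σ/√n = 18/√123 = 1.6230
Margin of error = 1.960 × 1.6230 = 3.1811
CI: x̄ ± margin = 186 ± 3.1811
CI: (182.8189, 189.1811)

Answer: (182.8189, 189.1811)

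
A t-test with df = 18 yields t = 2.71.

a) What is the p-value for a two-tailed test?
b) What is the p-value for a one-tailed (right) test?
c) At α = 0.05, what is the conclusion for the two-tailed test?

Using t-distribution with df = 18:
a) Two-tailed: p = 2×P(T > 2.71) = 0.0143
b) One-tailed: p = P(T > 2.71) = 0.0072
c) 0.0143 < 0.05, reject H₀

Answer: a) 0.0143, b) 0.0072, c) reject H₀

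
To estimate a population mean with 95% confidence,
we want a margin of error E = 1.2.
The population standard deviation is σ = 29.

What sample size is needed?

z_0.025 = 1.960
n = (z×σ/E)² = (1.960×29/1.2)²
n = 2243.6011
Round up: n = 2244

Answer: n = 2244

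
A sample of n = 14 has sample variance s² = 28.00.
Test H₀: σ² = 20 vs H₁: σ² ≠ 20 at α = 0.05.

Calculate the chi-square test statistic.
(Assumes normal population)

Answer: χ² = 18.2000, fail to reject H₀

Derivation:
df = n - 1 = 13
χ² = (n-1)s²/σ₀² = 13×28.00/20 = 18.2000
Critical values: χ²_{0.975,13} = 5.009, χ²_{0.025,13} = 24.736
Rejection region: χ² < 5.009 or χ² > 24.736
Decision: fail to reject H₀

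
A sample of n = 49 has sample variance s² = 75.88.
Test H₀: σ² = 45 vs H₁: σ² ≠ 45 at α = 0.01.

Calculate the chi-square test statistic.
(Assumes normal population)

df = n - 1 = 48
χ² = (n-1)s²/σ₀² = 48×75.88/45 = 80.9387
Critical values: χ²_{0.995,48} = 26.511, χ²_{0.005,48} = 76.969
Rejection region: χ² < 26.511 or χ² > 76.969
Decision: reject H₀

Answer: χ² = 80.9387, reject H₀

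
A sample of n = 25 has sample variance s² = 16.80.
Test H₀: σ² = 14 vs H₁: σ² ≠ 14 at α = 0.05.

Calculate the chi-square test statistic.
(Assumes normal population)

Answer: χ² = 28.8000, fail to reject H₀

Derivation:
df = n - 1 = 24
χ² = (n-1)s²/σ₀² = 24×16.80/14 = 28.8000
Critical values: χ²_{0.975,24} = 12.401, χ²_{0.025,24} = 39.364
Rejection region: χ² < 12.401 or χ² > 39.364
Decision: fail to reject H₀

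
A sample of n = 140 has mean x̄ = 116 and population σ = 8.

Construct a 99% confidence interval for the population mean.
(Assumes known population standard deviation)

Answer: (114.2584, 117.7416)

Derivation:
Confidence level: 99%, α = 0.01
z_0.005 = 2.576
SE = σ/√n = 8/√140 = 0.6761
Margin of error = 2.576 × 0.6761 = 1.7416
CI: x̄ ± margin = 116 ± 1.7416
CI: (114.2584, 117.7416)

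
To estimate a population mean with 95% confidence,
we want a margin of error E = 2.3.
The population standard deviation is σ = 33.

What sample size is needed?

z_0.025 = 1.960
n = (z×σ/E)² = (1.960×33/2.3)²
n = 790.8322
Round up: n = 791

Answer: n = 791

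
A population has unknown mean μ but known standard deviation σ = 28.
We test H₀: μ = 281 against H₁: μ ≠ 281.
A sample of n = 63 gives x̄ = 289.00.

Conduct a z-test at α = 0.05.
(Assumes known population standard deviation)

Standard error: SE = σ/√n = 28/√63 = 3.5277
z-statistic: z = (x̄ - μ₀)/SE = (289.00 - 281)/3.5277 = 2.2678
Critical value: ±1.960
p-value = 0.0233
Decision: reject H₀

Answer: z = 2.2678, reject H₀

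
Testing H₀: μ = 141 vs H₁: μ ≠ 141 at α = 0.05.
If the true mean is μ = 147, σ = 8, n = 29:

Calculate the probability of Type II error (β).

Answer: β ≈ 0.0188

Derivation:
SE = σ/√n = 8/√29 = 1.4856
Critical values: μ₀ ± z_0.025×SE = 141 ± 1.960×1.4856
Acceptance region: (138.0882, 143.9118)
Under H₁ (μ = 147): z_high = (143.9118 - 147)/1.4856 = -2.0788, z_low = (138.0882 - 147)/1.4856 = -5.9988
β = P(not reject | H₁) = Φ(-2.0788) - Φ(-5.9988) ≈ 0.0188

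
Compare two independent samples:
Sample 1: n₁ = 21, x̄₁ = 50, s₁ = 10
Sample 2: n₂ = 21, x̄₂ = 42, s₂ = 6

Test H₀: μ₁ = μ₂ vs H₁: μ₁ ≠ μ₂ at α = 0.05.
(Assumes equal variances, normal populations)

Answer: t = 3.1437, reject H₀

Derivation:
Pooled variance: s²_p = [20×10² + 20×6²]/(40) = 68.0000
s_p = 8.2462
SE = s_p×√(1/n₁ + 1/n₂) = 8.2462×√(1/21 + 1/21) = 2.5448
t = (x̄₁ - x̄₂)/SE = (50 - 42)/2.5448 = 3.1437
df = 40, t-critical = ±2.021
Decision: reject H₀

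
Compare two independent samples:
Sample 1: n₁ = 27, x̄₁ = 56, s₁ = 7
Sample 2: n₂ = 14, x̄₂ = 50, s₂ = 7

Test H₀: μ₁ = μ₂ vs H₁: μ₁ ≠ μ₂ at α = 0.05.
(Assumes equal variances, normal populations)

Pooled variance: s²_p = [26×7² + 13×7²]/(39) = 49.0000
s_p = 7.0000
SE = s_p×√(1/n₁ + 1/n₂) = 7.0000×√(1/27 + 1/14) = 2.3054
t = (x̄₁ - x̄₂)/SE = (56 - 50)/2.3054 = 2.6026
df = 39, t-critical = ±2.023
Decision: reject H₀

Answer: t = 2.6026, reject H₀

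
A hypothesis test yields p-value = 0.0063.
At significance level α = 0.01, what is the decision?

Answer: reject H₀

Derivation:
Compare p-value to α:
0.0063 < 0.01
Decision: reject H₀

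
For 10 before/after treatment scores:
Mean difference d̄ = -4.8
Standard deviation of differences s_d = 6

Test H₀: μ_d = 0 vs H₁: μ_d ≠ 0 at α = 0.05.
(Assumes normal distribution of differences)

Answer: t = -2.5298, reject H₀

Derivation:
df = n - 1 = 9
SE = s_d/√n = 6/√10 = 1.8974
t = d̄/SE = -4.8/1.8974 = -2.5298
Critical value: t_{0.025,9} = ±2.262
p-value ≈ 0.0322
Decision: reject H₀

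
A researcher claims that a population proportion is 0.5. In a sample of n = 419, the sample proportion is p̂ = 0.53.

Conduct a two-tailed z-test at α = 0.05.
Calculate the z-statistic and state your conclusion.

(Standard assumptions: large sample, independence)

Answer: z = 1.2281, fail to reject H₀

Derivation:
H₀: p = 0.5, H₁: p ≠ 0.5
Standard error: SE = √(p₀(1-p₀)/n) = √(0.5×0.5/419) = 0.024427
z-statistic: z = (p̂ - p₀)/SE = (0.53 - 0.5)/0.024427 = 1.2281
Critical value: z_0.025 = ±1.960
p-value = 0.2194
Decision: fail to reject H₀ at α = 0.05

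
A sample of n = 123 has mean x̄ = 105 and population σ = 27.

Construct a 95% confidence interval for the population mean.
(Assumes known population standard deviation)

Answer: (100.2284, 109.7716)

Derivation:
Confidence level: 95%, α = 0.05
z_0.025 = 1.960
SE = σ/√n = 27/√123 = 2.4345
Margin of error = 1.960 × 2.4345 = 4.7716
CI: x̄ ± margin = 105 ± 4.7716
CI: (100.2284, 109.7716)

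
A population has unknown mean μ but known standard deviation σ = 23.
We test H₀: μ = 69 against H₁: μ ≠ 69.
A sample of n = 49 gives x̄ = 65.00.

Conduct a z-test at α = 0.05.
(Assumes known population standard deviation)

Standard error: SE = σ/√n = 23/√49 = 3.2857
z-statistic: z = (x̄ - μ₀)/SE = (65.00 - 69)/3.2857 = -1.2174
Critical value: ±1.960
p-value = 0.2235
Decision: fail to reject H₀

Answer: z = -1.2174, fail to reject H₀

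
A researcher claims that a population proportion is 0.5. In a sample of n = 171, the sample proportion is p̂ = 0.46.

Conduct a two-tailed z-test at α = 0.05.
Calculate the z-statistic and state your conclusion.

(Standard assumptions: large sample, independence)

Answer: z = -1.0461, fail to reject H₀

Derivation:
H₀: p = 0.5, H₁: p ≠ 0.5
Standard error: SE = √(p₀(1-p₀)/n) = √(0.5×0.5/171) = 0.038236
z-statistic: z = (p̂ - p₀)/SE = (0.46 - 0.5)/0.038236 = -1.0461
Critical value: z_0.025 = ±1.960
p-value = 0.2955
Decision: fail to reject H₀ at α = 0.05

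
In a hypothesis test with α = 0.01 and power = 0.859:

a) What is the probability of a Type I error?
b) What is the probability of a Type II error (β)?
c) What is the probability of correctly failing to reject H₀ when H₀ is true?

a) Type I error probability = α = 0.01
b) Power = P(reject H₀ | H₁ true) = 1 - β = 0.859, so Type II error probability = β = 1 - Power = 0.141
c) P(fail to reject H₀ | H₀ true) = 1 - α = 0.99

Answer: a) 0.01, b) 0.141, c) 0.99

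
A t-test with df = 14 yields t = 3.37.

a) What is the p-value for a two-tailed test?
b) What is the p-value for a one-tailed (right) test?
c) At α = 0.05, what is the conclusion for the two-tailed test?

Answer: a) 0.0046, b) 0.0023, c) reject H₀

Derivation:
Using t-distribution with df = 14:
a) Two-tailed: p = 2×P(T > 3.37) = 0.0046
b) One-tailed: p = P(T > 3.37) = 0.0023
c) 0.0046 < 0.05, reject H₀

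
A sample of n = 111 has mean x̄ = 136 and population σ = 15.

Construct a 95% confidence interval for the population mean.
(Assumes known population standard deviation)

Answer: (133.2095, 138.7905)

Derivation:
Confidence level: 95%, α = 0.05
z_0.025 = 1.960
SE = σ/√n = 15/√111 = 1.4237
Margin of error = 1.960 × 1.4237 = 2.7905
CI: x̄ ± margin = 136 ± 2.7905
CI: (133.2095, 138.7905)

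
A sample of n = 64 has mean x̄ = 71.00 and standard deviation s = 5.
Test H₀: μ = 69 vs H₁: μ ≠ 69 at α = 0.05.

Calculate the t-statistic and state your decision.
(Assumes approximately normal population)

Answer: t = 3.2000, reject H₀

Derivation:
df = n - 1 = 63
SE = s/√n = 5/√64 = 0.6250
t = (x̄ - μ₀)/SE = (71.00 - 69)/0.6250 = 3.2000
Critical value: t_{0.025,63} = ±1.998
p-value ≈ 0.0022
Decision: reject H₀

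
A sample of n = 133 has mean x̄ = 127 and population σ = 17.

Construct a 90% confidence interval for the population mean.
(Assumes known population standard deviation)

Confidence level: 90%, α = 0.1
z_0.05 = 1.645
SE = σ/√n = 17/√133 = 1.4741
Margin of error = 1.645 × 1.4741 = 2.4249
CI: x̄ ± margin = 127 ± 2.4249
CI: (124.5751, 129.4249)

Answer: (124.5751, 129.4249)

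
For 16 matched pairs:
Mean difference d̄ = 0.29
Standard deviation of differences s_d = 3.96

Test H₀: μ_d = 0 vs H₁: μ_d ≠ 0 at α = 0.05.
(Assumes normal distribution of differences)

df = n - 1 = 15
SE = s_d/√n = 3.96/√16 = 0.9900
t = d̄/SE = 0.29/0.9900 = 0.2929
Critical value: t_{0.025,15} = ±2.131
p-value ≈ 0.7736
Decision: fail to reject H₀

Answer: t = 0.2929, fail to reject H₀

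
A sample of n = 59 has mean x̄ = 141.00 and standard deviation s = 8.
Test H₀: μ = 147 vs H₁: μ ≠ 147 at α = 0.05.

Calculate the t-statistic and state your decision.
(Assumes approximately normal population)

Answer: t = -5.7609, reject H₀

Derivation:
df = n - 1 = 58
SE = s/√n = 8/√59 = 1.0415
t = (x̄ - μ₀)/SE = (141.00 - 147)/1.0415 = -5.7609
Critical value: t_{0.025,58} = ±2.002
p-value < 0.0001
Decision: reject H₀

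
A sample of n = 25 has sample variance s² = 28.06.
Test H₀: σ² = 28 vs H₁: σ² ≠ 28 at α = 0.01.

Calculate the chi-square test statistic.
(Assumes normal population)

df = n - 1 = 24
χ² = (n-1)s²/σ₀² = 24×28.06/28 = 24.0514
Critical values: χ²_{0.995,24} = 9.886, χ²_{0.005,24} = 45.559
Rejection region: χ² < 9.886 or χ² > 45.559
Decision: fail to reject H₀

Answer: χ² = 24.0514, fail to reject H₀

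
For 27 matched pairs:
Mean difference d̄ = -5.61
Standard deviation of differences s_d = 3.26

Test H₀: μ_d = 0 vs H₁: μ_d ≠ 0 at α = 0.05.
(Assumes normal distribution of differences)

Answer: t = -8.9417, reject H₀

Derivation:
df = n - 1 = 26
SE = s_d/√n = 3.26/√27 = 0.6274
t = d̄/SE = -5.61/0.6274 = -8.9417
Critical value: t_{0.025,26} = ±2.056
p-value < 0.0001
Decision: reject H₀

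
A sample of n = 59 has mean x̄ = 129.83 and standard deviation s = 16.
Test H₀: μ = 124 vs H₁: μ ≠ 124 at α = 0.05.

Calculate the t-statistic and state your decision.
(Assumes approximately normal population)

df = n - 1 = 58
SE = s/√n = 16/√59 = 2.0830
t = (x̄ - μ₀)/SE = (129.83 - 124)/2.0830 = 2.7988
Critical value: t_{0.025,58} = ±2.002
p-value ≈ 0.0070
Decision: reject H₀

Answer: t = 2.7988, reject H₀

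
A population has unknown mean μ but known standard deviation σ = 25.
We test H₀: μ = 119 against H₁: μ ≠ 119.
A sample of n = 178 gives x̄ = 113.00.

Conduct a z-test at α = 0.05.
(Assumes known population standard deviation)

Standard error: SE = σ/√n = 25/√178 = 1.8738
z-statistic: z = (x̄ - μ₀)/SE = (113.00 - 119)/1.8738 = -3.2020
Critical value: ±1.960
p-value = 0.0014
Decision: reject H₀

Answer: z = -3.2020, reject H₀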